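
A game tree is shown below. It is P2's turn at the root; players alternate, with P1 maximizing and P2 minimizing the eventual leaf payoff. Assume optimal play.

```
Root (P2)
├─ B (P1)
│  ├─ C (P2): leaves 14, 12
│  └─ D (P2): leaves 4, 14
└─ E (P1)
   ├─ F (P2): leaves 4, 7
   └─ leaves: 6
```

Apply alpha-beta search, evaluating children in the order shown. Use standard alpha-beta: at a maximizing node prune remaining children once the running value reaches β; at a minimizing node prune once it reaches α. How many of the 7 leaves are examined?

6

C [α=-∞,β=+∞]: v=12
D [α=12,β=+∞]: v=4 after child 1 ≤ α → α-cutoff, skip 1
B [α=-∞,β=+∞]: v=12
F [α=-∞,β=12]: v=4
E [α=-∞,β=12]: v=6
Root [α=-∞,β=+∞]: v=6
Leaves evaluated: 6 of 7.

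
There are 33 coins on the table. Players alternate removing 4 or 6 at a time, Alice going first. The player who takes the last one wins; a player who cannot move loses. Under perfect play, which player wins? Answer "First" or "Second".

i:   0  1  2  3  4  5  6  7  8  9 10 11 12 13 14 15 16 17 18 19 20 21 22 23 24 25 26 27 28 29 30 31 32 33
     L  L  L  L  W  W  W  W  W  W  L  L  L  L  W  W  W  W  W  W  L  L  L  L  W  W  W  W  W  W  L  L  L  L
Position 33 is L, so the second player wins.

Second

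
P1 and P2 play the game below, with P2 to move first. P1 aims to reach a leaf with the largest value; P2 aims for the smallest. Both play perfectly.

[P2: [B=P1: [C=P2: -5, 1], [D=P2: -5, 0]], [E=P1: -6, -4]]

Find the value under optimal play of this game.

C (P2): min(-5, 1) = -5
D (P2): min(-5, 0) = -5
B (P1): max(-5, -5) = -5
E (P1): max(-6, -4) = -4
Root (P2): min(-5, -4) = -5

-5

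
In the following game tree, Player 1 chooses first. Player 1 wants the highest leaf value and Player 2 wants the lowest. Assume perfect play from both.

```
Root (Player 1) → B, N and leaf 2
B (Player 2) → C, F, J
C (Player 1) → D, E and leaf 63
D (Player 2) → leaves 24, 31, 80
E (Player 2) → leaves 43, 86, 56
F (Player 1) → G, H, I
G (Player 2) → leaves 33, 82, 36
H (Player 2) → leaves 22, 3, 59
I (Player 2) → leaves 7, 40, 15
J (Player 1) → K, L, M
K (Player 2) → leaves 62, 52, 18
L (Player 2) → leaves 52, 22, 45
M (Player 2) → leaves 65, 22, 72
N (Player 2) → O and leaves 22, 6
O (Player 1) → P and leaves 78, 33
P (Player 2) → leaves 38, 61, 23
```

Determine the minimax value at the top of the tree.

D (Player 2): min(24, 31, 80) = 24
E (Player 2): min(43, 86, 56) = 43
C (Player 1): max(24, 43, 63) = 63
G (Player 2): min(33, 82, 36) = 33
H (Player 2): min(22, 3, 59) = 3
I (Player 2): min(7, 40, 15) = 7
F (Player 1): max(33, 3, 7) = 33
K (Player 2): min(62, 52, 18) = 18
L (Player 2): min(52, 22, 45) = 22
M (Player 2): min(65, 22, 72) = 22
J (Player 1): max(18, 22, 22) = 22
B (Player 2): min(63, 33, 22) = 22
P (Player 2): min(38, 61, 23) = 23
O (Player 1): max(23, 78, 33) = 78
N (Player 2): min(78, 22, 6) = 6
Root (Player 1): max(22, 6, 2) = 22

22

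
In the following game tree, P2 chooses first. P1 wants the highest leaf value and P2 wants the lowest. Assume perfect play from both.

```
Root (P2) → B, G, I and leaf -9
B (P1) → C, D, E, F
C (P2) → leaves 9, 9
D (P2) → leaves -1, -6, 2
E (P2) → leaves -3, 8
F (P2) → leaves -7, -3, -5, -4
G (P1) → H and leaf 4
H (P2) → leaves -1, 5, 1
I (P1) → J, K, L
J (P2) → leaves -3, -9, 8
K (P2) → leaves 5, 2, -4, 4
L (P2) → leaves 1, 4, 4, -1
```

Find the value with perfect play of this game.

C (P2): min(9, 9) = 9
D (P2): min(-1, -6, 2) = -6
E (P2): min(-3, 8) = -3
F (P2): min(-7, -3, -5, -4) = -7
B (P1): max(9, -6, -3, -7) = 9
H (P2): min(-1, 5, 1) = -1
G (P1): max(-1, 4) = 4
J (P2): min(-3, -9, 8) = -9
K (P2): min(5, 2, -4, 4) = -4
L (P2): min(1, 4, 4, -1) = -1
I (P1): max(-9, -4, -1) = -1
Root (P2): min(9, 4, -1, -9) = -9

-9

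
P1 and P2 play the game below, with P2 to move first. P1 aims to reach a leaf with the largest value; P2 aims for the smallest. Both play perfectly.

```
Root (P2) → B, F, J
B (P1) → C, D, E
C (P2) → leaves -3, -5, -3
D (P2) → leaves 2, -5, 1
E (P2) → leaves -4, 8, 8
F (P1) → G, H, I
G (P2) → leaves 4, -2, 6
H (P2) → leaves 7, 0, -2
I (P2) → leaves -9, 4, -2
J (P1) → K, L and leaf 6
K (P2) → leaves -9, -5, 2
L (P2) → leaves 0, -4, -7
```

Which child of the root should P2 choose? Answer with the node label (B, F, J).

C (P2): min(-3, -5, -3) = -5
D (P2): min(2, -5, 1) = -5
E (P2): min(-4, 8, 8) = -4
B (P1): max(-5, -5, -4) = -4
G (P2): min(4, -2, 6) = -2
H (P2): min(7, 0, -2) = -2
I (P2): min(-9, 4, -2) = -9
F (P1): max(-2, -2, -9) = -2
K (P2): min(-9, -5, 2) = -9
L (P2): min(0, -4, -7) = -7
J (P1): max(-9, -7, 6) = 6
Root (P2): min(-4, -2, 6) = -4
P2 picks the child with the lowest value: B (value -4).

B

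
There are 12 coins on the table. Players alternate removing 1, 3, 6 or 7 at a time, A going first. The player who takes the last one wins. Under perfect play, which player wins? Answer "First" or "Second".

Second

i:   0  1  2  3  4  5  6  7  8  9 10 11 12
     L  W  L  W  L  W  W  W  W  W  W  W  L
Position 12 is L, so the second player wins.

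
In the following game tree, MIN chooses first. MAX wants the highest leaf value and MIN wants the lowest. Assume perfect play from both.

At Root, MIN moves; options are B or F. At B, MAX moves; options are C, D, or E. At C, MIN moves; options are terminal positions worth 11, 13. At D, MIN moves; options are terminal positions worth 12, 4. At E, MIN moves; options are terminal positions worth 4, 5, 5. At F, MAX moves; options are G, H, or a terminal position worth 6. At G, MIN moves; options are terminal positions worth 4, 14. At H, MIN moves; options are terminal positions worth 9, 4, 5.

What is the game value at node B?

C: min(11, 13) = 11
D: min(12, 4) = 4
E: min(4, 5, 5) = 4
B: max(11, 4, 4) = 11

11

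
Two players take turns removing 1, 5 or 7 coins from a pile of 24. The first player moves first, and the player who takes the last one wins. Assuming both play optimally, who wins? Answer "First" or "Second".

Second

Mark each pile size as W (mover wins) or L (mover loses):
i:   0  1  2  3  4  5  6  7  8  9 10 11 12 13 14 15 16 17 18 19 20 21 22 23 24
     L  W  L  W  L  W  L  W  L  W  L  W  L  W  L  W  L  W  L  W  L  W  L  W  L
Position 24 is L, so the second player wins.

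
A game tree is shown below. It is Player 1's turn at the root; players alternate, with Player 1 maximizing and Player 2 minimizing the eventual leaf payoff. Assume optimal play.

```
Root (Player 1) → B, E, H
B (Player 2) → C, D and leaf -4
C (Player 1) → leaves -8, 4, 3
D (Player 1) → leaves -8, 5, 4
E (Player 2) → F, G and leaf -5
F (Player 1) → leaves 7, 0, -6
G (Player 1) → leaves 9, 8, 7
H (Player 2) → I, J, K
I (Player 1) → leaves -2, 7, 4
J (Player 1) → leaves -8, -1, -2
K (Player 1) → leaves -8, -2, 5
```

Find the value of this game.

C (Player 1): max(-8, 4, 3) = 4
D (Player 1): max(-8, 5, 4) = 5
B (Player 2): min(4, 5, -4) = -4
F (Player 1): max(7, 0, -6) = 7
G (Player 1): max(9, 8, 7) = 9
E (Player 2): min(7, 9, -5) = -5
I (Player 1): max(-2, 7, 4) = 7
J (Player 1): max(-8, -1, -2) = -1
K (Player 1): max(-8, -2, 5) = 5
H (Player 2): min(7, -1, 5) = -1
Root (Player 1): max(-4, -5, -1) = -1

-1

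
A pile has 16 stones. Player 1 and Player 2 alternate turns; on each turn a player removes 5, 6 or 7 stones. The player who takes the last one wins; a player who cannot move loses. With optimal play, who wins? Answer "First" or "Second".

Second

W/L table (W = player to move can force a win):
i:   0  1  2  3  4  5  6  7  8  9 10 11 12 13 14 15 16
     L  L  L  L  L  W  W  W  W  W  W  W  L  L  L  L  L
Position 16 is L, so the second player wins.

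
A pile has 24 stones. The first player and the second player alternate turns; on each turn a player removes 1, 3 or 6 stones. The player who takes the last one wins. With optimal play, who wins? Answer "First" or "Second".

First

i:   0  1  2  3  4  5  6  7  8  9 10 11 12 13 14 15 16 17 18 19 20 21 22 23 24
     L  W  L  W  L  W  W  W  W  L  W  L  W  L  W  W  W  W  L  W  L  W  L  W  W
Position 24 is W, so the first player wins.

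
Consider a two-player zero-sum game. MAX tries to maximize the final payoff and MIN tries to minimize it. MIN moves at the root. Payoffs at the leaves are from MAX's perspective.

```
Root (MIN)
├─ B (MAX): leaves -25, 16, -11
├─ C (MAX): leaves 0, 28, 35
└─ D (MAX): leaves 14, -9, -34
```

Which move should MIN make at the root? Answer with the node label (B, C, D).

D

B (MAX): max(-25, 16, -11) = 16
C (MAX): max(0, 28, 35) = 35
D (MAX): max(14, -9, -34) = 14
Root (MIN): min(16, 35, 14) = 14
MIN picks the child with the lowest value: D (value 14).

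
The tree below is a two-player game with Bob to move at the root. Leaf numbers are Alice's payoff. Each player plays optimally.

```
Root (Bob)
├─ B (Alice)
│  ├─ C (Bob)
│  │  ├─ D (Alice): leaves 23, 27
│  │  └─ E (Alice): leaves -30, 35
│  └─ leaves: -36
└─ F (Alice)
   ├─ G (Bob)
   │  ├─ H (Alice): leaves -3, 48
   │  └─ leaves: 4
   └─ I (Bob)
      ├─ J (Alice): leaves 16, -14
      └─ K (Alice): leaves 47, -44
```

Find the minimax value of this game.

D (Alice): max(23, 27) = 27
E (Alice): max(-30, 35) = 35
C (Bob): min(27, 35) = 27
B (Alice): max(27, -36) = 27
H (Alice): max(-3, 48) = 48
G (Bob): min(48, 4) = 4
J (Alice): max(16, -14) = 16
K (Alice): max(47, -44) = 47
I (Bob): min(16, 47) = 16
F (Alice): max(4, 16) = 16
Root (Bob): min(27, 16) = 16

16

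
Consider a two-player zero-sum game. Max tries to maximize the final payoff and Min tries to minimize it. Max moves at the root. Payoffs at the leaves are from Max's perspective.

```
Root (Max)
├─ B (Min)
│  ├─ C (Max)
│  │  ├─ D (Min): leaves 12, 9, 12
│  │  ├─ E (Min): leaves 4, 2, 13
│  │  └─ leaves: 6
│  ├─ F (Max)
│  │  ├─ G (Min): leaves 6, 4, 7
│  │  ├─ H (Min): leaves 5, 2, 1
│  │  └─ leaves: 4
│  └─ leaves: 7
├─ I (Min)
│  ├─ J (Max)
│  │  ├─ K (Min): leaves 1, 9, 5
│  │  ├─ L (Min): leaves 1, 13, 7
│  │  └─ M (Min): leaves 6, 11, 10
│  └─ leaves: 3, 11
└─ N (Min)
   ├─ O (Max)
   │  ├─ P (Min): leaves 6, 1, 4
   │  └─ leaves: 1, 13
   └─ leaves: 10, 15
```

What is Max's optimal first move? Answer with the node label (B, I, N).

D (Min): min(12, 9, 12) = 9
E (Min): min(4, 2, 13) = 2
C (Max): max(9, 2, 6) = 9
G (Min): min(6, 4, 7) = 4
H (Min): min(5, 2, 1) = 1
F (Max): max(4, 1, 4) = 4
B (Min): min(9, 4, 7) = 4
K (Min): min(1, 9, 5) = 1
L (Min): min(1, 13, 7) = 1
M (Min): min(6, 11, 10) = 6
J (Max): max(1, 1, 6) = 6
I (Min): min(6, 3, 11) = 3
P (Min): min(6, 1, 4) = 1
O (Max): max(1, 1, 13) = 13
N (Min): min(13, 10, 15) = 10
Root (Max): max(4, 3, 10) = 10
Max picks the child with the highest value: N (value 10).

N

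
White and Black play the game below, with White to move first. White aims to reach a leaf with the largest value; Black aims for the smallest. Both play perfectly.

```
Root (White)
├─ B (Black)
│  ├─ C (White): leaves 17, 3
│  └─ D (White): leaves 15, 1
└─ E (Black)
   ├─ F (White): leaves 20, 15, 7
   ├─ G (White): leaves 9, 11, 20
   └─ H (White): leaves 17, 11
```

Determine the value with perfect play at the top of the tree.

C (White): max(17, 3) = 17
D (White): max(15, 1) = 15
B (Black): min(17, 15) = 15
F (White): max(20, 15, 7) = 20
G (White): max(9, 11, 20) = 20
H (White): max(17, 11) = 17
E (Black): min(20, 20, 17) = 17
Root (White): max(15, 17) = 17

17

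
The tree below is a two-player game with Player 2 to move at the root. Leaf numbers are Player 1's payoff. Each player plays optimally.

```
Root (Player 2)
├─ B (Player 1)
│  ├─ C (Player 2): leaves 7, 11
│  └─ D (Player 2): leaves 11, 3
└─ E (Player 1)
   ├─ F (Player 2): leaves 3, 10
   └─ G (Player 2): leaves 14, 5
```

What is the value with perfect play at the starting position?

5

C (Player 2): min(7, 11) = 7
D (Player 2): min(11, 3) = 3
B (Player 1): max(7, 3) = 7
F (Player 2): min(3, 10) = 3
G (Player 2): min(14, 5) = 5
E (Player 1): max(3, 5) = 5
Root (Player 2): min(7, 5) = 5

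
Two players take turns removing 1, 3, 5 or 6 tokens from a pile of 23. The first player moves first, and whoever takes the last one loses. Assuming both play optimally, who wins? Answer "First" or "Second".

W/L table (W = player to move can force a win):
i:   0  1  2  3  4  5  6  7  8  9 10 11 12 13 14 15 16 17 18 19 20 21 22 23
     W  L  W  L  W  L  W  W  W  W  W  W  L  W  L  W  L  W  W  W  W  W  W  L
Position 23 is L, so the second player wins.

Second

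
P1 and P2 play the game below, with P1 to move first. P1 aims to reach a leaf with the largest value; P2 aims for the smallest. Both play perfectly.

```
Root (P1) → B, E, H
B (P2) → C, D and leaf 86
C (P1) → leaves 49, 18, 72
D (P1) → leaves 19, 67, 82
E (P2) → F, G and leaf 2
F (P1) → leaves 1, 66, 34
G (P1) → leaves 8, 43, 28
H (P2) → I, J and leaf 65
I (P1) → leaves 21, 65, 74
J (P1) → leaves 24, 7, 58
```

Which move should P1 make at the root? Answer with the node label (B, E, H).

C (P1): max(49, 18, 72) = 72
D (P1): max(19, 67, 82) = 82
B (P2): min(72, 82, 86) = 72
F (P1): max(1, 66, 34) = 66
G (P1): max(8, 43, 28) = 43
E (P2): min(66, 43, 2) = 2
I (P1): max(21, 65, 74) = 74
J (P1): max(24, 7, 58) = 58
H (P2): min(74, 58, 65) = 58
Root (P1): max(72, 2, 58) = 72
P1 picks the child with the highest value: B (value 72).

B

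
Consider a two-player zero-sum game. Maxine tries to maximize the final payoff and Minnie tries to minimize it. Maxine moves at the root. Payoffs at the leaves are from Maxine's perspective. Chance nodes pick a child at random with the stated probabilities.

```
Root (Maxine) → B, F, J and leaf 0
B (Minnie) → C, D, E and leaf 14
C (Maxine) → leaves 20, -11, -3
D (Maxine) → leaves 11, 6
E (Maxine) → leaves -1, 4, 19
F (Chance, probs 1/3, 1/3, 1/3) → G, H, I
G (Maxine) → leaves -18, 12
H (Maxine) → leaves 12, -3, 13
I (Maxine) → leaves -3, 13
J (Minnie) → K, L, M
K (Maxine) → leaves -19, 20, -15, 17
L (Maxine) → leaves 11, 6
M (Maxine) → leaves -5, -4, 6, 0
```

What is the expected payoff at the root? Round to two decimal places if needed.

C (Maxine): max(20, -11, -3) = 20
D (Maxine): max(11, 6) = 11
E (Maxine): max(-1, 4, 19) = 19
B (Minnie): min(20, 11, 19, 14) = 11
G (Maxine): max(-18, 12) = 12
H (Maxine): max(12, -3, 13) = 13
I (Maxine): max(-3, 13) = 13
F (Chance): 1/3·12 + 1/3·13 + 1/3·13 = 12.67
K (Maxine): max(-19, 20, -15, 17) = 20
L (Maxine): max(11, 6) = 11
M (Maxine): max(-5, -4, 6, 0) = 6
J (Minnie): min(20, 11, 6) = 6
Root (Maxine): max(11, 12.67, 6, 0) = 12.67

12.67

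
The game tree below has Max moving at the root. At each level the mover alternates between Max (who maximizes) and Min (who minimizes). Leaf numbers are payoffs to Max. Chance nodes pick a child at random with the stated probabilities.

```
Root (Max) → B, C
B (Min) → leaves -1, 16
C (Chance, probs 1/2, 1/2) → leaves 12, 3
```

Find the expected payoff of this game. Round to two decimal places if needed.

B (Min): min(-1, 16) = -1
C (Chance): 1/2·12 + 1/2·3 = 7.5
Root (Max): max(-1, 7.5) = 7.5

7.5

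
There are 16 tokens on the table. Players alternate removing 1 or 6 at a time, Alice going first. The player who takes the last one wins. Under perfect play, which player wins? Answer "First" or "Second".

Compute winning (W) and losing (L) positions by backward induction:
i:   0  1  2  3  4  5  6  7  8  9 10 11 12 13 14 15 16
     L  W  L  W  L  W  W  L  W  L  W  L  W  W  L  W  L
Position 16 is L, so the second player wins.

Second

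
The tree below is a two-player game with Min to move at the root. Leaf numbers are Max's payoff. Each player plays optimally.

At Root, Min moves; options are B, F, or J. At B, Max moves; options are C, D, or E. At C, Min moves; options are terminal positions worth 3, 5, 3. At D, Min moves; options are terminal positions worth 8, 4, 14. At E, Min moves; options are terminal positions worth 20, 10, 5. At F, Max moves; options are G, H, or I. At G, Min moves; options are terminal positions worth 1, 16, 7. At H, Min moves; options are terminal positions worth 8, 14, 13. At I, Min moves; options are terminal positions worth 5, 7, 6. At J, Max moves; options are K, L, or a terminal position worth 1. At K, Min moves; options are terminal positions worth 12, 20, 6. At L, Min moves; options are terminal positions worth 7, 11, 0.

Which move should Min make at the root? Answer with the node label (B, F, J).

C (Min): min(3, 5, 3) = 3
D (Min): min(8, 4, 14) = 4
E (Min): min(20, 10, 5) = 5
B (Max): max(3, 4, 5) = 5
G (Min): min(1, 16, 7) = 1
H (Min): min(8, 14, 13) = 8
I (Min): min(5, 7, 6) = 5
F (Max): max(1, 8, 5) = 8
K (Min): min(12, 20, 6) = 6
L (Min): min(7, 11, 0) = 0
J (Max): max(6, 0, 1) = 6
Root (Min): min(5, 8, 6) = 5
Min picks the child with the lowest value: B (value 5).

B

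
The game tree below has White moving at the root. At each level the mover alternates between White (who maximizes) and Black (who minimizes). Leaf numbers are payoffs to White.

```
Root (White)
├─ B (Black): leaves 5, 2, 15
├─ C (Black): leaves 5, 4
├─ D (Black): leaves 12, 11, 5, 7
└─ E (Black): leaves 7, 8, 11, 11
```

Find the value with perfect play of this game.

7

B (Black): min(5, 2, 15) = 2
C (Black): min(5, 4) = 4
D (Black): min(12, 11, 5, 7) = 5
E (Black): min(7, 8, 11, 11) = 7
Root (White): max(2, 4, 5, 7) = 7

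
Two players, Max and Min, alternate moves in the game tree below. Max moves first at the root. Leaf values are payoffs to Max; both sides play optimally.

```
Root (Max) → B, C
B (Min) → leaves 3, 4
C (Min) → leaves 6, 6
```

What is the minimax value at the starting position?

6

B (Min): min(3, 4) = 3
C (Min): min(6, 6) = 6
Root (Max): max(3, 6) = 6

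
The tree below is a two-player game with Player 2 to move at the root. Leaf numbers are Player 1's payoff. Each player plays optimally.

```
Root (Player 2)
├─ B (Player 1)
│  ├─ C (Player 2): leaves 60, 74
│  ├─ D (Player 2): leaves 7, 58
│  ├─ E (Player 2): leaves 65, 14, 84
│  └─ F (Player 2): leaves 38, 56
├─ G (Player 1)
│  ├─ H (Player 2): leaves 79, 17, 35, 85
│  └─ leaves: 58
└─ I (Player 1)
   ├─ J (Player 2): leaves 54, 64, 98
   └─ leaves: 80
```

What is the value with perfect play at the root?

58

C (Player 2): min(60, 74) = 60
D (Player 2): min(7, 58) = 7
E (Player 2): min(65, 14, 84) = 14
F (Player 2): min(38, 56) = 38
B (Player 1): max(60, 7, 14, 38) = 60
H (Player 2): min(79, 17, 35, 85) = 17
G (Player 1): max(17, 58) = 58
J (Player 2): min(54, 64, 98) = 54
I (Player 1): max(54, 80) = 80
Root (Player 2): min(60, 58, 80) = 58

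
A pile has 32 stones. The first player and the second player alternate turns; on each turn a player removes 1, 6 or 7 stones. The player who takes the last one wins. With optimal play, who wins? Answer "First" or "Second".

Mark each pile size as W (mover wins) or L (mover loses):
i:   0  1  2  3  4  5  6  7  8  9 10 11 12 13 14 15 16 17 18 19 20 21 22 23 24 25 26 27 28 29 30 31 32
     L  W  L  W  L  W  W  W  W  W  W  W  L  W  L  W  L  W  W  W  W  W  W  W  L  W  L  W  L  W  W  W  W
Position 32 is W, so the first player wins.

First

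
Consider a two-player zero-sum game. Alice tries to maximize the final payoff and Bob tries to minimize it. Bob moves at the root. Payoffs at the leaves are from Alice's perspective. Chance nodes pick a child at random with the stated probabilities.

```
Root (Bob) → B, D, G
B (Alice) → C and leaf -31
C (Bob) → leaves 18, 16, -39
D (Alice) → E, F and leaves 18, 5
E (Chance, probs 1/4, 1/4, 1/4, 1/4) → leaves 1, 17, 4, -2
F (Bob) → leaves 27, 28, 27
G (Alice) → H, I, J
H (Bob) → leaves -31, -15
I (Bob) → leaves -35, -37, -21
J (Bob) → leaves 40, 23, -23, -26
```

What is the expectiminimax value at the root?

-31

C (Bob): min(18, 16, -39) = -39
B (Alice): max(-39, -31) = -31
E (Chance): 1/4·1 + 1/4·17 + 1/4·4 + 1/4·-2 = 5
F (Bob): min(27, 28, 27) = 27
D (Alice): max(5, 27, 18, 5) = 27
H (Bob): min(-31, -15) = -31
I (Bob): min(-35, -37, -21) = -37
J (Bob): min(40, 23, -23, -26) = -26
G (Alice): max(-31, -37, -26) = -26
Root (Bob): min(-31, 27, -26) = -31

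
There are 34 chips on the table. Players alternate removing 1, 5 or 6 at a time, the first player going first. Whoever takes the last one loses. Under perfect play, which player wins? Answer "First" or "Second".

Second

i:   0  1  2  3  4  5  6  7  8  9 10 11 12 13 14 15 16 17 18 19 20 21 22 23 24 25 26 27 28 29 30 31 32 33 34
     W  L  W  L  W  L  W  W  W  W  W  W  L  W  L  W  L  W  W  W  W  W  W  L  W  L  W  L  W  W  W  W  W  W  L
Position 34 is L, so the second player wins.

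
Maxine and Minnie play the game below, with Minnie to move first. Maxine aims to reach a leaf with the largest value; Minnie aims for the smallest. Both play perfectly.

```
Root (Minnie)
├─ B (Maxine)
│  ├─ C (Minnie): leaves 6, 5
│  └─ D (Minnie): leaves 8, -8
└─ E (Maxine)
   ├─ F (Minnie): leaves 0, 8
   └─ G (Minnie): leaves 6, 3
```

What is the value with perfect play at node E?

3

F: min(0, 8) = 0
G: min(6, 3) = 3
E: max(0, 3) = 3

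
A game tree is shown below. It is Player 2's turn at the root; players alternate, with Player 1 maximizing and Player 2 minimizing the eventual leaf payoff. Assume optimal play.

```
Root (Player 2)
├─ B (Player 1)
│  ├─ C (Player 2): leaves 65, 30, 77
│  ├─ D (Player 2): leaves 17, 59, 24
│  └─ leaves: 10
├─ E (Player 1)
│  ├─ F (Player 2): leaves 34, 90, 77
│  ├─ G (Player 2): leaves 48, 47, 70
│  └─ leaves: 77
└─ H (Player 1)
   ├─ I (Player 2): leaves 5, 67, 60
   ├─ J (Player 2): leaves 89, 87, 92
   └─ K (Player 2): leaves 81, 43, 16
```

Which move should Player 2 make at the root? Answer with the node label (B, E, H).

C (Player 2): min(65, 30, 77) = 30
D (Player 2): min(17, 59, 24) = 17
B (Player 1): max(30, 17, 10) = 30
F (Player 2): min(34, 90, 77) = 34
G (Player 2): min(48, 47, 70) = 47
E (Player 1): max(34, 47, 77) = 77
I (Player 2): min(5, 67, 60) = 5
J (Player 2): min(89, 87, 92) = 87
K (Player 2): min(81, 43, 16) = 16
H (Player 1): max(5, 87, 16) = 87
Root (Player 2): min(30, 77, 87) = 30
Player 2 picks the child with the lowest value: B (value 30).

B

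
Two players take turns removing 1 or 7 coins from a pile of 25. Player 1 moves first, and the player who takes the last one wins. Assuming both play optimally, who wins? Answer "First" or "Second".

First

W/L table (W = player to move can force a win):
i:   0  1  2  3  4  5  6  7  8  9 10 11 12 13 14 15 16 17 18 19 20 21 22 23 24 25
     L  W  L  W  L  W  L  W  L  W  L  W  L  W  L  W  L  W  L  W  L  W  L  W  L  W
Position 25 is W, so the first player wins.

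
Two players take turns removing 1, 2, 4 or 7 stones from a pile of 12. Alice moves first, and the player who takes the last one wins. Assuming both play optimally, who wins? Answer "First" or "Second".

W/L table (W = player to move can force a win):
i:   0  1  2  3  4  5  6  7  8  9 10 11 12
     L  W  W  L  W  W  L  W  W  L  W  W  L
Position 12 is L, so the second player wins.

Second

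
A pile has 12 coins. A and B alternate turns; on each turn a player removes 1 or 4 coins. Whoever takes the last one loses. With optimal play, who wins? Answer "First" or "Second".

First

Positions where the player to move wins (W) vs loses (L):
i:   0  1  2  3  4  5  6  7  8  9 10 11 12
     W  L  W  L  W  W  L  W  L  W  W  L  W
Position 12 is W, so the first player wins.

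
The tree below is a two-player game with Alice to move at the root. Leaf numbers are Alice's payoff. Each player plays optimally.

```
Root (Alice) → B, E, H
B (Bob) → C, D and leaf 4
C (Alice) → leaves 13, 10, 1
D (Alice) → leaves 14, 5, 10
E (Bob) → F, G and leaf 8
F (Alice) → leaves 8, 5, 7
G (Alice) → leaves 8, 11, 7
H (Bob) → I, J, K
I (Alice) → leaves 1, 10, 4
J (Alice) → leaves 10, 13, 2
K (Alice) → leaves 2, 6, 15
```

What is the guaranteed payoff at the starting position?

10

C (Alice): max(13, 10, 1) = 13
D (Alice): max(14, 5, 10) = 14
B (Bob): min(13, 14, 4) = 4
F (Alice): max(8, 5, 7) = 8
G (Alice): max(8, 11, 7) = 11
E (Bob): min(8, 11, 8) = 8
I (Alice): max(1, 10, 4) = 10
J (Alice): max(10, 13, 2) = 13
K (Alice): max(2, 6, 15) = 15
H (Bob): min(10, 13, 15) = 10
Root (Alice): max(4, 8, 10) = 10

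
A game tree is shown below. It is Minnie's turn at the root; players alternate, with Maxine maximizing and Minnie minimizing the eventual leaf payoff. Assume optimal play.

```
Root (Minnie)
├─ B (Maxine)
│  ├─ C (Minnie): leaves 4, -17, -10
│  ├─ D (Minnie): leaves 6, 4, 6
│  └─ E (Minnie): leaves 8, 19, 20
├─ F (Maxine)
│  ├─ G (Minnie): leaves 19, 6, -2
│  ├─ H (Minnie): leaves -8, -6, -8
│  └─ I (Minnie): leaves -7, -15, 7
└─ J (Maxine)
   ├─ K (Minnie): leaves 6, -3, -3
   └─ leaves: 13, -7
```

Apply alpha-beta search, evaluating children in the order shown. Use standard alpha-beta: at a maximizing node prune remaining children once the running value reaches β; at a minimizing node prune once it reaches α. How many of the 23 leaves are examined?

C [α=-∞,β=+∞]: v=-17
D [α=-17,β=+∞]: v=4
E [α=4,β=+∞]: v=8
B [α=-∞,β=+∞]: v=8
G [α=-∞,β=8]: v=-2
H [α=-2,β=8]: v=-8 after child 1 ≤ α → α-cutoff, skip 2
I [α=-2,β=8]: v=-7 after child 1 ≤ α → α-cutoff, skip 2
F [α=-∞,β=8]: v=-2
K [α=-∞,β=-2]: v=-3
J [α=-∞,β=-2]: v=13 after child 2 ≥ β → β-cutoff, skip 1
Root [α=-∞,β=+∞]: v=-2
Leaves evaluated: 18 of 23.

18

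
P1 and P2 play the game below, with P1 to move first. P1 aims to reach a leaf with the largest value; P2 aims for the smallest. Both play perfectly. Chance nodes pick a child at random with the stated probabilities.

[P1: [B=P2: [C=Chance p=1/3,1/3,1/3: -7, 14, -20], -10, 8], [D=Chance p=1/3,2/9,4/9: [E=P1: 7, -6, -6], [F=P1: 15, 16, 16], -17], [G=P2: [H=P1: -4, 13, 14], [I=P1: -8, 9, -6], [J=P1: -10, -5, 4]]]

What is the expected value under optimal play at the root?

4

C (Chance): 1/3·-7 + 1/3·14 + 1/3·-20 = -4.33
B (P2): min(-4.33, -10, 8) = -10
E (P1): max(7, -6, -6) = 7
F (P1): max(15, 16, 16) = 16
D (Chance): 1/3·7 + 2/9·16 + 4/9·-17 = -1.67
H (P1): max(-4, 13, 14) = 14
I (P1): max(-8, 9, -6) = 9
J (P1): max(-10, -5, 4) = 4
G (P2): min(14, 9, 4) = 4
Root (P1): max(-10, -1.67, 4) = 4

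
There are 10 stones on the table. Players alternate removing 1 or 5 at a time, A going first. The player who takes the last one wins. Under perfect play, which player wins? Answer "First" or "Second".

Second

Compute winning (W) and losing (L) positions by backward induction:
i:   0  1  2  3  4  5  6  7  8  9 10
     L  W  L  W  L  W  L  W  L  W  L
Position 10 is L, so the second player wins.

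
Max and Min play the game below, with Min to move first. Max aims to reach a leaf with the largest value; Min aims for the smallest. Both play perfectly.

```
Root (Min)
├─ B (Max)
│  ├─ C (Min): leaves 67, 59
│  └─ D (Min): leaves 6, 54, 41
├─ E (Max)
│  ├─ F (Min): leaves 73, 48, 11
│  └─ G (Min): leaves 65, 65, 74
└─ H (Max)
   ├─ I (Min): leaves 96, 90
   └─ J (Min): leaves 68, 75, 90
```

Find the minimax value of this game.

C (Min): min(67, 59) = 59
D (Min): min(6, 54, 41) = 6
B (Max): max(59, 6) = 59
F (Min): min(73, 48, 11) = 11
G (Min): min(65, 65, 74) = 65
E (Max): max(11, 65) = 65
I (Min): min(96, 90) = 90
J (Min): min(68, 75, 90) = 68
H (Max): max(90, 68) = 90
Root (Min): min(59, 65, 90) = 59

59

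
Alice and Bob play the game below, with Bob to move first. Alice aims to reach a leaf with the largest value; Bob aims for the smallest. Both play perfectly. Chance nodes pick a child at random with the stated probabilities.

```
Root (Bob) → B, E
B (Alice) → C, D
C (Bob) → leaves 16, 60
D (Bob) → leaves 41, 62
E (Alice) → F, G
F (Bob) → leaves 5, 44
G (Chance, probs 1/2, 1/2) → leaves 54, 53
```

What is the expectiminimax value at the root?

C (Bob): min(16, 60) = 16
D (Bob): min(41, 62) = 41
B (Alice): max(16, 41) = 41
F (Bob): min(5, 44) = 5
G (Chance): 1/2·54 + 1/2·53 = 53.5
E (Alice): max(5, 53.5) = 53.5
Root (Bob): min(41, 53.5) = 41

41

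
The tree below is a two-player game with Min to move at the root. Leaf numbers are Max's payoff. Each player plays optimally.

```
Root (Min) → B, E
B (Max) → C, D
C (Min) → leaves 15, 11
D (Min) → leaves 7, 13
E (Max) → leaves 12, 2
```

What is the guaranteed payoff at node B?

11

C: min(15, 11) = 11
D: min(7, 13) = 7
B: max(11, 7) = 11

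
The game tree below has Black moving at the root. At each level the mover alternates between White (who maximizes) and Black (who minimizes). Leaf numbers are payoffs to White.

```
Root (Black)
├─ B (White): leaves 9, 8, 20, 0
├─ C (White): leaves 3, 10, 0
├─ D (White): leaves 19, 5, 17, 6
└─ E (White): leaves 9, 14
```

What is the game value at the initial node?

10

B (White): max(9, 8, 20, 0) = 20
C (White): max(3, 10, 0) = 10
D (White): max(19, 5, 17, 6) = 19
E (White): max(9, 14) = 14
Root (Black): min(20, 10, 19, 14) = 10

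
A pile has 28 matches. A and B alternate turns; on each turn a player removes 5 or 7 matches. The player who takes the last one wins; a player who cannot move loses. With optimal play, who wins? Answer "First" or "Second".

Positions where the player to move wins (W) vs loses (L):
i:   0  1  2  3  4  5  6  7  8  9 10 11 12 13 14 15 16 17 18 19 20 21 22 23 24 25 26 27 28
     L  L  L  L  L  W  W  W  W  W  W  W  L  L  L  L  L  W  W  W  W  W  W  W  L  L  L  L  L
Position 28 is L, so the second player wins.

Second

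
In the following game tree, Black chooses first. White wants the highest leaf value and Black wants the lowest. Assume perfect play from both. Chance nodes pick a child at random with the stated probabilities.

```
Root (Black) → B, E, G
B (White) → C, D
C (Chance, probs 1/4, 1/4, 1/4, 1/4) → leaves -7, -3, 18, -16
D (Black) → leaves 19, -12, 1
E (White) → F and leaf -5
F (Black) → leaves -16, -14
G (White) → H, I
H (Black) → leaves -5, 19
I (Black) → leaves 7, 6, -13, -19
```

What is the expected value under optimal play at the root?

-5

C (Chance): 1/4·-7 + 1/4·-3 + 1/4·18 + 1/4·-16 = -2
D (Black): min(19, -12, 1) = -12
B (White): max(-2, -12) = -2
F (Black): min(-16, -14) = -16
E (White): max(-16, -5) = -5
H (Black): min(-5, 19) = -5
I (Black): min(7, 6, -13, -19) = -19
G (White): max(-5, -19) = -5
Root (Black): min(-2, -5, -5) = -5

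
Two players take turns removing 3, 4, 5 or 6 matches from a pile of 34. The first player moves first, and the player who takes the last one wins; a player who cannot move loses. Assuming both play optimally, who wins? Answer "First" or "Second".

First

Positions where the player to move wins (W) vs loses (L):
i:   0  1  2  3  4  5  6  7  8  9 10 11 12 13 14 15 16 17 18 19 20 21 22 23 24 25 26 27 28 29 30 31 32 33 34
     L  L  L  W  W  W  W  W  W  L  L  L  W  W  W  W  W  W  L  L  L  W  W  W  W  W  W  L  L  L  W  W  W  W  W
Position 34 is W, so the first player wins.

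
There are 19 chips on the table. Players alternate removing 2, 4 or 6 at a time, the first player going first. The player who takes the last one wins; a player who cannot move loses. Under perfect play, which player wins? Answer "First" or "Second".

Positions where the player to move wins (W) vs loses (L):
i:   0  1  2  3  4  5  6  7  8  9 10 11 12 13 14 15 16 17 18 19
     L  L  W  W  W  W  W  W  L  L  W  W  W  W  W  W  L  L  W  W
Position 19 is W, so the first player wins.

First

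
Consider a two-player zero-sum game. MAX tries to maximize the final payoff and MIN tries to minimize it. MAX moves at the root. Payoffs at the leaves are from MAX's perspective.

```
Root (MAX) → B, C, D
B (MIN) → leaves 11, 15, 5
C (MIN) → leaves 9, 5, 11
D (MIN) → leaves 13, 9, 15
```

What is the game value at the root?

9

B (MIN): min(11, 15, 5) = 5
C (MIN): min(9, 5, 11) = 5
D (MIN): min(13, 9, 15) = 9
Root (MAX): max(5, 5, 9) = 9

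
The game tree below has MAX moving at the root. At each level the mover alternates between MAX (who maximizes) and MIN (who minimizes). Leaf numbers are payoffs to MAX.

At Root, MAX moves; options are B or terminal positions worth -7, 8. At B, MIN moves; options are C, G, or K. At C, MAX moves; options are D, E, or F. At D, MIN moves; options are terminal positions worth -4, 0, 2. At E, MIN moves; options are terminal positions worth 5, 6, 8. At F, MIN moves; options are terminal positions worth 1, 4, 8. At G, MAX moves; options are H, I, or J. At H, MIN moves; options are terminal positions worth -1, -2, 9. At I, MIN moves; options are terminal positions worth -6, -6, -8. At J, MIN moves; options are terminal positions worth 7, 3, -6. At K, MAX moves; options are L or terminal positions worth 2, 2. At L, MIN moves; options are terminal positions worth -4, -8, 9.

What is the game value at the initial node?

8

D (MIN): min(-4, 0, 2) = -4
E (MIN): min(5, 6, 8) = 5
F (MIN): min(1, 4, 8) = 1
C (MAX): max(-4, 5, 1) = 5
H (MIN): min(-1, -2, 9) = -2
I (MIN): min(-6, -6, -8) = -8
J (MIN): min(7, 3, -6) = -6
G (MAX): max(-2, -8, -6) = -2
L (MIN): min(-4, -8, 9) = -8
K (MAX): max(-8, 2, 2) = 2
B (MIN): min(5, -2, 2) = -2
Root (MAX): max(-2, -7, 8) = 8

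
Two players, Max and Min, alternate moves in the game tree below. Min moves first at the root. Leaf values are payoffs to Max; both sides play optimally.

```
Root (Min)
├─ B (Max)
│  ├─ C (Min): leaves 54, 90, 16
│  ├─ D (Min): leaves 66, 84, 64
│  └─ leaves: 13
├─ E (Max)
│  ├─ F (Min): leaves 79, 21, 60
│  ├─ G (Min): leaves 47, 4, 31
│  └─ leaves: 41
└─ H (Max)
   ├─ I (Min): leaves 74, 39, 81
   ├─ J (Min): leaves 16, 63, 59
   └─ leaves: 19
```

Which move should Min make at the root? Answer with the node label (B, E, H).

H

C (Min): min(54, 90, 16) = 16
D (Min): min(66, 84, 64) = 64
B (Max): max(16, 64, 13) = 64
F (Min): min(79, 21, 60) = 21
G (Min): min(47, 4, 31) = 4
E (Max): max(21, 4, 41) = 41
I (Min): min(74, 39, 81) = 39
J (Min): min(16, 63, 59) = 16
H (Max): max(39, 16, 19) = 39
Root (Min): min(64, 41, 39) = 39
Min picks the child with the lowest value: H (value 39).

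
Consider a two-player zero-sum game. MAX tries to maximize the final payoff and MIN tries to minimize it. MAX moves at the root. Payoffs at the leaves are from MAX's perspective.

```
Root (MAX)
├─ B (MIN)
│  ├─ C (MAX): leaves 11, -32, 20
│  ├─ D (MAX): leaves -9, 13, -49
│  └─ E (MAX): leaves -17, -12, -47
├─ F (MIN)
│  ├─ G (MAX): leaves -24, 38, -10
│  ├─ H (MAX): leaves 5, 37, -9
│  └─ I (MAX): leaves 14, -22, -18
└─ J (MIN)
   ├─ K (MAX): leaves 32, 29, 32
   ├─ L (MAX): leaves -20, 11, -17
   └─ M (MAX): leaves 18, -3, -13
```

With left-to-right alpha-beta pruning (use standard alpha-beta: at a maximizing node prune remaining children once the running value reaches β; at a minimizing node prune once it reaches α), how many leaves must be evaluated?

24

C [α=-∞,β=+∞]: v=20
D [α=-∞,β=20]: v=13
E [α=-∞,β=13]: v=-12
B [α=-∞,β=+∞]: v=-12
G [α=-12,β=+∞]: v=38
H [α=-12,β=38]: v=37
I [α=-12,β=37]: v=14
F [α=-12,β=+∞]: v=14
K [α=14,β=+∞]: v=32
L [α=14,β=32]: v=11
J [α=14,β=+∞]: v=11 after child 2 ≤ α → α-cutoff, skip 1
Root [α=-∞,β=+∞]: v=14
Leaves evaluated: 24 of 27.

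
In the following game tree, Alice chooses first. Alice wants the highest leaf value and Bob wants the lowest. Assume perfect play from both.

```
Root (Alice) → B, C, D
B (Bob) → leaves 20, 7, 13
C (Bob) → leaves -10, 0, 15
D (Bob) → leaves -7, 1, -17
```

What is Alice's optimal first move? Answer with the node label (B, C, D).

B (Bob): min(20, 7, 13) = 7
C (Bob): min(-10, 0, 15) = -10
D (Bob): min(-7, 1, -17) = -17
Root (Alice): max(7, -10, -17) = 7
Alice picks the child with the highest value: B (value 7).

B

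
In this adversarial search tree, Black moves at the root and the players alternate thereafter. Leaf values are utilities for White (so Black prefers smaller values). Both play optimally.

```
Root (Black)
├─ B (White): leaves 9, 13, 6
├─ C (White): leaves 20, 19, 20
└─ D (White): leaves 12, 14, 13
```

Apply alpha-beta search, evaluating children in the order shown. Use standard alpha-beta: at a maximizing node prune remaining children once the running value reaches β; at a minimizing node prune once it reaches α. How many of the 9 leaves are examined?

B [α=-∞,β=+∞]: v=13
C [α=-∞,β=13]: v=20 after child 1 ≥ β → β-cutoff, skip 2
D [α=-∞,β=13]: v=14 after child 2 ≥ β → β-cutoff, skip 1
Root [α=-∞,β=+∞]: v=13
Leaves evaluated: 6 of 9.

6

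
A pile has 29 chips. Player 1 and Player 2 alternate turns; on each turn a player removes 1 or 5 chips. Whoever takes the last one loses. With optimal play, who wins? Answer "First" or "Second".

Positions where the player to move wins (W) vs loses (L):
i:   0  1  2  3  4  5  6  7  8  9 10 11 12 13 14 15 16 17 18 19 20 21 22 23 24 25 26 27 28 29
     W  L  W  L  W  L  W  L  W  L  W  L  W  L  W  L  W  L  W  L  W  L  W  L  W  L  W  L  W  L
Position 29 is L, so the second player wins.

Second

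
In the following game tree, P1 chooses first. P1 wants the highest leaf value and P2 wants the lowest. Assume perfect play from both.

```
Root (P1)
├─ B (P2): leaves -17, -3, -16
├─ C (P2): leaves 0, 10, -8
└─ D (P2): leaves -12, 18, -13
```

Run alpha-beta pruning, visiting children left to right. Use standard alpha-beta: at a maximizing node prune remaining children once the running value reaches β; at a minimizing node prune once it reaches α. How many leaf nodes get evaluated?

B [α=-∞,β=+∞]: v=-17
C [α=-17,β=+∞]: v=-8
D [α=-8,β=+∞]: v=-12 after child 1 ≤ α → α-cutoff, skip 2
Root [α=-∞,β=+∞]: v=-8
Leaves evaluated: 7 of 9.

7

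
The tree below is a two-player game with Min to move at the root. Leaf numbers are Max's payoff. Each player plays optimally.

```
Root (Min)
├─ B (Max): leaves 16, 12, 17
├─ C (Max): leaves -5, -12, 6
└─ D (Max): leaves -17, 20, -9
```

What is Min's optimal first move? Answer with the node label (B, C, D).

C

B (Max): max(16, 12, 17) = 17
C (Max): max(-5, -12, 6) = 6
D (Max): max(-17, 20, -9) = 20
Root (Min): min(17, 6, 20) = 6
Min picks the child with the lowest value: C (value 6).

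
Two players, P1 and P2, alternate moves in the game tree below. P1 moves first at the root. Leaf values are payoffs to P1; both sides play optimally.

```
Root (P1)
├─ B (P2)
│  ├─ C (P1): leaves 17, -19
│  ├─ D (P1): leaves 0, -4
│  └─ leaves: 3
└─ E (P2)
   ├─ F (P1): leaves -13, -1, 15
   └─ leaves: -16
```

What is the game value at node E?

-16

F: max(-13, -1, 15) = 15
E: min(15, -16) = -16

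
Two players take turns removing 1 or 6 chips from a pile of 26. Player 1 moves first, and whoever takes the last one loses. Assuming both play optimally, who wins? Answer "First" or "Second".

Mark each pile size as W (mover wins) or L (mover loses):
i:   0  1  2  3  4  5  6  7  8  9 10 11 12 13 14 15 16 17 18 19 20 21 22 23 24 25 26
     W  L  W  L  W  L  W  W  L  W  L  W  L  W  W  L  W  L  W  L  W  W  L  W  L  W  L
Position 26 is L, so the second player wins.

Second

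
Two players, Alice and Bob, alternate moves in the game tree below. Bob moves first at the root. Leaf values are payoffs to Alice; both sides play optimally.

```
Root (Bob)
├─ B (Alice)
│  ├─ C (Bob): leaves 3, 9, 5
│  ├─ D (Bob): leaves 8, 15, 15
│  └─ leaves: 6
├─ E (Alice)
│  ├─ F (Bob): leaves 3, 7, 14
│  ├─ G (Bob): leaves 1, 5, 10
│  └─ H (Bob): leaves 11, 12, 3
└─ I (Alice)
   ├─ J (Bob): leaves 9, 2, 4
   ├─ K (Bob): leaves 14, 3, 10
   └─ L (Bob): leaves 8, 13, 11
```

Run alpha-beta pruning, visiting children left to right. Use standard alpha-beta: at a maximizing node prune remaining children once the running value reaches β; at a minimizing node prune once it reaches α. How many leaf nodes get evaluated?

C [α=-∞,β=+∞]: v=3
D [α=3,β=+∞]: v=8
B [α=-∞,β=+∞]: v=8
F [α=-∞,β=8]: v=3
G [α=3,β=8]: v=1 after child 1 ≤ α → α-cutoff, skip 2
H [α=3,β=8]: v=3
E [α=-∞,β=8]: v=3
J [α=-∞,β=3]: v=2
K [α=2,β=3]: v=3
I [α=-∞,β=3]: v=3 after child 2 ≥ β → β-cutoff, skip 1
Root [α=-∞,β=+∞]: v=3
Leaves evaluated: 20 of 25.

20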